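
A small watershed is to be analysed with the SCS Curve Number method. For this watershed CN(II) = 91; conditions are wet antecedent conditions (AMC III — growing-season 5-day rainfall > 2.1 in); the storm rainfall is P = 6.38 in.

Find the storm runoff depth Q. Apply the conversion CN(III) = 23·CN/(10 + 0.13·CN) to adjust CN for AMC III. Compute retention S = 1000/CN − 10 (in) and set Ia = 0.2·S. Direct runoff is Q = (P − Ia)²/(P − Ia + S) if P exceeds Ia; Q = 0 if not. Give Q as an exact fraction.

CN(III) from CN(II)=91: (23·91)/(10 + 0.13·91) = 209300/2183 ≈ 95.877
Max retention: S = 1000/(209300/2183) − 10 = 900/2093 in (≈ 0.430 in)
Ia = 0.2·(900/2093) = 180/2093 in ≈ 0.086 in
Excess rainfall: 6.380 − 0.086 = 6.294 in; P > Ia so Q > 0
Q = (658667/104650)²/((658667/104650) + 900/2093) = (433842216889/10951622500)/(703667/104650) = 433842216889/73638751550 in ≈ 5.891 in

Q = 433842216889/73638751550 in ≈ 5.891 in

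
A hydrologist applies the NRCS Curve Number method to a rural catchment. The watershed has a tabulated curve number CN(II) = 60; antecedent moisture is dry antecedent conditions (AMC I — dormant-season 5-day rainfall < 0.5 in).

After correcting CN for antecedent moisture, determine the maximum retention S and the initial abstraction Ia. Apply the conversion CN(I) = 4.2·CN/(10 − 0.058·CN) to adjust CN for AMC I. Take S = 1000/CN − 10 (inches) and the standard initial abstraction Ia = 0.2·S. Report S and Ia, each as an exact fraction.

S = 1000/63 in ≈ 15.873 in; Ia = 200/63 in ≈ 3.175 in

Adjust CN=60 to AMC I: 4.2·60/(10 − 0.058·60) → 252 ÷ (163/25) = 6300/163 ≈ 38.650
Max retention: S = 1000/(6300/163) − 10 = 1000/63 in (≈ 15.873 in)
Initial abstraction Ia = S/5 = (1000/63)/5 = 200/63 ≈ 3.175 in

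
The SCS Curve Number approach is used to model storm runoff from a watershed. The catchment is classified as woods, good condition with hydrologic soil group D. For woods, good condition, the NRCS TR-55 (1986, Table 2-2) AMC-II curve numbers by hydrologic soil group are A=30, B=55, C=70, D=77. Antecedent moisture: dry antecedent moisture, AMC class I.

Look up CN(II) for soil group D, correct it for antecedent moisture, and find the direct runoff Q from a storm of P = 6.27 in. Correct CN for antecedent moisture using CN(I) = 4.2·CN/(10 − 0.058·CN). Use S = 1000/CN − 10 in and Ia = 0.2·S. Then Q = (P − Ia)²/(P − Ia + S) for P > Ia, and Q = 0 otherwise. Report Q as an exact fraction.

Q = 614434931881/312705000300 in ≈ 1.965 in

NRCS table: woods, good condition, soil group D → CN(II) = 77
Adjust CN=77 to AMC I: 4.2·77/(10 − 0.058·77) → (1617/5) ÷ (2767/500) = 161700/2767 ≈ 58.439
Retention S: 1000/CN − 10 with CN=58.439 → S = 11500/1617 ≈ 7.112 in
Initial abstraction Ia = S/5 = (11500/1617)/5 = 2300/1617 ≈ 1.422 in
P − Ia = 6.270 − 1.422 = 783859/161700 ≈ 4.848 in (> 0, runoff occurs)
Q = (783859/161700)²/((783859/161700) + 11500/1617) = (614434931881/26146890000)/(1933859/161700) = 614434931881/312705000300 in ≈ 1.965 in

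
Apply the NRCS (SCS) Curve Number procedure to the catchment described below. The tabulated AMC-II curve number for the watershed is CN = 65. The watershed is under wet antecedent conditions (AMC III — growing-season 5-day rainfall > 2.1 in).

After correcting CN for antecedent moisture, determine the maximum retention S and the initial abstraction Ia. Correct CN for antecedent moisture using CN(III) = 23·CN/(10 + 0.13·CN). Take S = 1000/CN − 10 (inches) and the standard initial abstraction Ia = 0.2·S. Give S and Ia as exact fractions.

Wet (AMC III): CN(III) = 23·65/(10 + 0.13·65) = 1495/(369/20) = 29900/369 ≈ 81.030
Max retention: S = 1000/(29900/369) − 10 = 700/299 in (≈ 2.341 in)
Initial abstraction Ia = S/5 = (700/299)/5 = 140/299 ≈ 0.468 in

S = 700/299 in ≈ 2.341 in; Ia = 140/299 in ≈ 0.468 in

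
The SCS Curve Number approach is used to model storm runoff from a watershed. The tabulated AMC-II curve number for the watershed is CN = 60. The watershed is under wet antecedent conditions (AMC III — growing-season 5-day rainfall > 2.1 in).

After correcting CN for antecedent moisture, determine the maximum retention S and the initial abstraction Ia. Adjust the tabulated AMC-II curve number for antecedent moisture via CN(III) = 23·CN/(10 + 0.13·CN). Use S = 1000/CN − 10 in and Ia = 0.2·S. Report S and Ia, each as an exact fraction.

S = 200/69 in ≈ 2.899 in; Ia = 40/69 in ≈ 0.580 in

Adjust CN=60 to AMC III: 23·60/(10 + 0.13·60) → 1380 ÷ (89/5) = 6900/89 ≈ 77.528
Max retention: S = 1000/(6900/89) − 10 = 200/69 in (≈ 2.899 in)
Initial abstraction Ia = S/5 = (200/69)/5 = 40/69 ≈ 0.580 in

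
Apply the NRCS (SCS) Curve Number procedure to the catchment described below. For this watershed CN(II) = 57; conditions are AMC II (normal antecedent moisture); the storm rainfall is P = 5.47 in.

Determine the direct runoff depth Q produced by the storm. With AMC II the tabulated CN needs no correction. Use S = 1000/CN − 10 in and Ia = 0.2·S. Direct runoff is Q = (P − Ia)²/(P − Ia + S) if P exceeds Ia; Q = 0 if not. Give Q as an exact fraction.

Q = 509811241/373800300 in ≈ 1.364 in

AMC II — tabulated CN = 57 applies directly.
S = 1000/57 − 10 = 430/57 in ≈ 7.544 in
Ia = 0.2S: 0.2·7.544 = 1.509 in (exactly 86/57)
Excess rainfall: 5.470 − 1.509 = 3.961 in; P > Ia so Q > 0
Q = (22579/5700)²/((22579/5700) + 430/57) = (509811241/32490000)/(65579/5700) = 509811241/373800300 in ≈ 1.364 in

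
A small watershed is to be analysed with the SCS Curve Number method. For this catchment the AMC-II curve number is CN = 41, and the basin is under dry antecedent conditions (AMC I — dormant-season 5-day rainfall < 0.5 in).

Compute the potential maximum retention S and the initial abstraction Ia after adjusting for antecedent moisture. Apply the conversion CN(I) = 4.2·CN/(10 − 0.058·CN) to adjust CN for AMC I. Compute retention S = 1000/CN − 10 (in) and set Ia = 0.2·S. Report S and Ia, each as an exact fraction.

S = 29500/861 in ≈ 34.262 in; Ia = 5900/861 in ≈ 6.852 in

CN(I) from CN(II)=41: (4.2·41)/(10 − 0.058·41) = 86100/3811 ≈ 22.592
Retention S: 1000/CN − 10 with CN=22.592 → S = 29500/861 ≈ 34.262 in
Ia = 0.2·(29500/861) = 5900/861 in ≈ 6.852 in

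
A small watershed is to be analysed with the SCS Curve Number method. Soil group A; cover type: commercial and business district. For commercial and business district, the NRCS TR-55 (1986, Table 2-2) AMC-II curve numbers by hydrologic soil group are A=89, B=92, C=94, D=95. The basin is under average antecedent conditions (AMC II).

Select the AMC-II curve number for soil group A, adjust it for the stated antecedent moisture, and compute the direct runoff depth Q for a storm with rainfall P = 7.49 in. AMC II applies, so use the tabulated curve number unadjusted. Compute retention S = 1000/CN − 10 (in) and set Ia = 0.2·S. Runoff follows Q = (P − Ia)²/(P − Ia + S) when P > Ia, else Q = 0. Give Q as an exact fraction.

NRCS table: commercial and business district, soil group A → CN(II) = 89
CN(II) = 89; AMC II needs no correction.
S = 1000/89 − 10 = 110/89 in ≈ 1.236 in
Initial abstraction Ia = S/5 = (110/89)/5 = 22/89 ≈ 0.247 in
P − Ia = 7.490 − 0.247 = 64461/8900 ≈ 7.243 in (> 0, runoff occurs)
Runoff Q = (P−Ia)²/(P−Ia+S) = (7.243)²/(7.243+1.236) = 4155220521/671602900 ≈ 6.187 in

Q = 4155220521/671602900 in ≈ 6.187 in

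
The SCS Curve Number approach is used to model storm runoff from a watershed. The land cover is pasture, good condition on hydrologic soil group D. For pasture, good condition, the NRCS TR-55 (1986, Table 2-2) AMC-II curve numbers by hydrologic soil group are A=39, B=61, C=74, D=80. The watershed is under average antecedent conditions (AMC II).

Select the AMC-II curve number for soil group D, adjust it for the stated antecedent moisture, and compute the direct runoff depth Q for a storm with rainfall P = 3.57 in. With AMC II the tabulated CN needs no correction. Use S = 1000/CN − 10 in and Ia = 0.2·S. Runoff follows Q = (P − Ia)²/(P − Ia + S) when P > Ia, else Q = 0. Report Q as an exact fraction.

NRCS table: pasture, good condition, soil group D → CN(II) = 80
CN(II) = 80; AMC II needs no correction.
Retention S: 1000/CN − 10 with CN=80.000 → S = 5/2 ≈ 2.500 in
Ia = 0.2·(5/2) = 1/2 in ≈ 0.500 in
Since P=3.570 > Ia=0.500: effective rainfall P−Ia = 307/100 in
Q = (307/100)²/((307/100) + 5/2) = (94249/10000)/(557/100) = 94249/55700 in ≈ 1.692 in

Q = 94249/55700 in ≈ 1.692 in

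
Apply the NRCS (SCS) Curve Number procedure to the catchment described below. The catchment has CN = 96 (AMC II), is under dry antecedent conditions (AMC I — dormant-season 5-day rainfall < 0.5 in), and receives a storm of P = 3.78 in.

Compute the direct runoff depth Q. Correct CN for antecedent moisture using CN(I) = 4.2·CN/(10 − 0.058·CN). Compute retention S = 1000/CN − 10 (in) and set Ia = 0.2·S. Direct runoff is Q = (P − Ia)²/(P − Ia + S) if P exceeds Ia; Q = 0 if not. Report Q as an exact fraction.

Q = 63641762/22691025 in ≈ 2.805 in

CN(I) from CN(II)=96: (4.2·96)/(10 − 0.058·96) = 25200/277 ≈ 90.975
Retention S: 1000/CN − 10 with CN=90.975 → S = 125/126 ≈ 0.992 in
Ia = 0.2S: 0.2·0.992 = 0.198 in (exactly 25/126)
P − Ia = 3.780 − 0.198 = 5641/1575 ≈ 3.582 in (> 0, runoff occurs)
Q: (5641/1575)² ÷ (14407/3150) = 63641762/22691025 in (≈ 2.805 in)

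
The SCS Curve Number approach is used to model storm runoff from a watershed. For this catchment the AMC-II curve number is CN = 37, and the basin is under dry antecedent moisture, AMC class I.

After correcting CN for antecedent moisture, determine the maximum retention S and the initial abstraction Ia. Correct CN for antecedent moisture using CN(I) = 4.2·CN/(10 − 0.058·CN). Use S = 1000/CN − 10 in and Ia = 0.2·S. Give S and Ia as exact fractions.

S = 1500/37 in ≈ 40.541 in; Ia = 300/37 in ≈ 8.108 in

CN(I) from CN(II)=37: (4.2·37)/(10 − 0.058·37) = 3700/187 ≈ 19.786
Max retention: S = 1000/(3700/187) − 10 = 1500/37 in (≈ 40.541 in)
Initial abstraction Ia = S/5 = (1500/37)/5 = 300/37 ≈ 8.108 in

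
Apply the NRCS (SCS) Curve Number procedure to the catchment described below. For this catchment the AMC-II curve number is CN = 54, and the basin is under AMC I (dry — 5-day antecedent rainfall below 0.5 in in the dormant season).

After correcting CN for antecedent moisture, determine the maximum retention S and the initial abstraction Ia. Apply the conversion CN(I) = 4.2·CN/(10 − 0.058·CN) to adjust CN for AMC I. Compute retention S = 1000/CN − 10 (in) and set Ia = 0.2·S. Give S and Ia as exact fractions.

S = 11500/567 in ≈ 20.282 in; Ia = 2300/567 in ≈ 4.056 in

Adjust CN=54 to AMC I: 4.2·54/(10 − 0.058·54) → (1134/5) ÷ (1717/250) = 56700/1717 ≈ 33.023
S = 1000/(56700/1717) − 10 = 11500/567 in ≈ 20.282 in
Initial abstraction Ia = S/5 = (11500/567)/5 = 2300/567 ≈ 4.056 in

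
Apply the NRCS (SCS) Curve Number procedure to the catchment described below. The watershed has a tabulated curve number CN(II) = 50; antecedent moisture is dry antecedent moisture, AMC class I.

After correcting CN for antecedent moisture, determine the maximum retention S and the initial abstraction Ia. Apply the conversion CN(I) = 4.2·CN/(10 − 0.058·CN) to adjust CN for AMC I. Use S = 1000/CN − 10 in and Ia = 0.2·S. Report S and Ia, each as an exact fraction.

Dry (AMC I): CN(I) = 4.2·50/(10 − 0.058·50) = 210/(71/10) = 2100/71 ≈ 29.577
Max retention: S = 1000/(2100/71) − 10 = 500/21 in (≈ 23.810 in)
Ia = 0.2S: 0.2·23.810 = 4.762 in (exactly 100/21)

S = 500/21 in ≈ 23.810 in; Ia = 100/21 in ≈ 4.762 in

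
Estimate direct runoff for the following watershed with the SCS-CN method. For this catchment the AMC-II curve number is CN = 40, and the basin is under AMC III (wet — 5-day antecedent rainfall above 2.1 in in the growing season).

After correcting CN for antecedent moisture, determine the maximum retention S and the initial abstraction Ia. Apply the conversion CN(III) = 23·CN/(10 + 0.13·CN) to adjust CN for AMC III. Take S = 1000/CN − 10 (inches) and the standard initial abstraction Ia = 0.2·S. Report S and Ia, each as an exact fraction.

S = 150/23 in ≈ 6.522 in; Ia = 30/23 in ≈ 1.304 in

CN(III) from CN(II)=40: (23·40)/(10 + 0.13·40) = 1150/19 ≈ 60.526
Retention S: 1000/CN − 10 with CN=60.526 → S = 150/23 ≈ 6.522 in
Ia = 0.2·(150/23) = 30/23 in ≈ 1.304 in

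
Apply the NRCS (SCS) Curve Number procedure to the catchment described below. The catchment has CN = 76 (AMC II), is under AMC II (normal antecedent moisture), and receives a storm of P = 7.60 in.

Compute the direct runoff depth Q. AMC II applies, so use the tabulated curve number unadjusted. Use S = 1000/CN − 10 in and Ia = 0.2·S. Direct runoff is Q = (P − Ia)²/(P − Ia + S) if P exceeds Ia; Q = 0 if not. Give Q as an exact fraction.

AMC II — tabulated CN = 76 applies directly.
S = 1000/76 − 10 = 60/19 in ≈ 3.158 in
Initial abstraction Ia = S/5 = (60/19)/5 = 12/19 ≈ 0.632 in
Since P=7.600 > Ia=0.632: effective rainfall P−Ia = 662/95 in
Q = (662/95)²/((662/95) + 60/19) = (438244/9025)/(962/95) = 219122/45695 in ≈ 4.795 in

Q = 219122/45695 in ≈ 4.795 in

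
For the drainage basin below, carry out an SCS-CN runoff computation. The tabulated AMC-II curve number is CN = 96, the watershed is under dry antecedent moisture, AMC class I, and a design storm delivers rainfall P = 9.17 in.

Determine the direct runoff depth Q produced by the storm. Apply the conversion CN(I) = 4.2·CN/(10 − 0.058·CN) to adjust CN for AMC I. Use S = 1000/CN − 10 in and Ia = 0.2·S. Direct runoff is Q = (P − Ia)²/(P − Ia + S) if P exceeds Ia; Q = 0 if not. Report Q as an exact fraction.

Dry (AMC I): CN(I) = 4.2·96/(10 − 0.058·96) = (2016/5)/(554/125) = 25200/277 ≈ 90.975
Retention S: 1000/CN − 10 with CN=90.975 → S = 125/126 ≈ 0.992 in
Ia = 0.2S: 0.2·0.992 = 0.198 in (exactly 25/126)
Since P=9.170 > Ia=0.198: effective rainfall P−Ia = 56521/6300 in
Runoff Q = (P−Ia)²/(P−Ia+S) = (8.972)²/(8.972+0.992) = 3194623441/395457300 ≈ 8.078 in

Q = 3194623441/395457300 in ≈ 8.078 in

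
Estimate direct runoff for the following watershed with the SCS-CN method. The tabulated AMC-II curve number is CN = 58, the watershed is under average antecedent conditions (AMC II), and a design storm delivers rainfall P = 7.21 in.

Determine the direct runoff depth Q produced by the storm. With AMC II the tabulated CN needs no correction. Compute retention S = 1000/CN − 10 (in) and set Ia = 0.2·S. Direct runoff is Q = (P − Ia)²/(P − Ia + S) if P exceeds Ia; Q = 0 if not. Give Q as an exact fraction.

AMC II — tabulated CN = 58 applies directly.
Max retention: S = 1000/58 − 10 = 210/29 in (≈ 7.241 in)
Initial abstraction Ia = S/5 = (210/29)/5 = 42/29 ≈ 1.448 in
Since P=7.210 > Ia=1.448: effective rainfall P−Ia = 16709/2900 in
Runoff Q = (P−Ia)²/(P−Ia+S) = (5.762)²/(5.762+7.241) = 39884383/15622300 ≈ 2.553 in

Q = 39884383/15622300 in ≈ 2.553 in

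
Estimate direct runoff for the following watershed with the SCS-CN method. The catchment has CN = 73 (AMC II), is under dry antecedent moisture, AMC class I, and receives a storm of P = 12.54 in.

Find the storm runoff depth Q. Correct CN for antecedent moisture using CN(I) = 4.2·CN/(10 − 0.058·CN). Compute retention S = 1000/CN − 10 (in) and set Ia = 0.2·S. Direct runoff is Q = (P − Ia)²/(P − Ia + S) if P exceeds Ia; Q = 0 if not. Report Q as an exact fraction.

Q = 25281169203/4261714450 in ≈ 5.932 in

Dry (AMC I): CN(I) = 4.2·73/(10 − 0.058·73) = (1533/5)/(2883/500) = 51100/961 ≈ 53.174
S = 1000/(51100/961) − 10 = 4500/511 in ≈ 8.806 in
Initial abstraction Ia = S/5 = (4500/511)/5 = 900/511 ≈ 1.761 in
P − Ia = 12.540 − 1.761 = 275397/25550 ≈ 10.779 in (> 0, runoff occurs)
Q = (275397/25550)²/((275397/25550) + 4500/511) = (75843507609/652802500)/(500397/25550) = 25281169203/4261714450 in ≈ 5.932 in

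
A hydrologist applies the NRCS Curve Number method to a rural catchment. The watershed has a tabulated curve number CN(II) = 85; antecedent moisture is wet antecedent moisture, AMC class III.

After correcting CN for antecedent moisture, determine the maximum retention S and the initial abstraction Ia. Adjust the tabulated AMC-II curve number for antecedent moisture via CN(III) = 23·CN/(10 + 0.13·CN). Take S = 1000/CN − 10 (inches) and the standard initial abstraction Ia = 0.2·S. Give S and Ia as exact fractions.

S = 300/391 in ≈ 0.767 in; Ia = 60/391 in ≈ 0.153 in

Adjust CN=85 to AMC III: 23·85/(10 + 0.13·85) → 1955 ÷ (421/20) = 39100/421 ≈ 92.874
Retention S: 1000/CN − 10 with CN=92.874 → S = 300/391 ≈ 0.767 in
Ia = 0.2S: 0.2·0.767 = 0.153 in (exactly 60/391)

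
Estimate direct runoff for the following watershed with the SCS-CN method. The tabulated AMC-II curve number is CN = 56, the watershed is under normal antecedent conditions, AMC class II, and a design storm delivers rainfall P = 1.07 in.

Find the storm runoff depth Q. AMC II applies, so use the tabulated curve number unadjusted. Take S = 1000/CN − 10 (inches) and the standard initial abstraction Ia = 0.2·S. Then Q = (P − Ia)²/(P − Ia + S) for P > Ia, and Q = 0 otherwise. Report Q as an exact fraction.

AMC II — tabulated CN = 56 applies directly.
Retention S: 1000/CN − 10 with CN=56.000 → S = 55/7 ≈ 7.857 in
Ia = 0.2·(55/7) = 11/7 in ≈ 1.571 in
P = 1.070 ≤ Ia = 1.571 in: entire storm abstracted, Q = 0.

Q = 0 in ≈ 0.000 in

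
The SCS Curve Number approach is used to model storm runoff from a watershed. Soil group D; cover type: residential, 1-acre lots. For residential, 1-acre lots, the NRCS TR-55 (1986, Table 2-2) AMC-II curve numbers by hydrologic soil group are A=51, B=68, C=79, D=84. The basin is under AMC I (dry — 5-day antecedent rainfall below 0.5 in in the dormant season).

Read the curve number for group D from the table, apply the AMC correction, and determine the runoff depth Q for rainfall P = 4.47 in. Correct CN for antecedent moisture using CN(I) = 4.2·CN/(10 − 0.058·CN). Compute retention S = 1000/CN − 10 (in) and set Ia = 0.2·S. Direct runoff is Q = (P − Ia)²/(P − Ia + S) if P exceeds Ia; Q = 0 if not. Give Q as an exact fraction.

NRCS table: residential, 1-acre lots, soil group D → CN(II) = 84
CN(I) from CN(II)=84: (4.2·84)/(10 − 0.058·84) = 44100/641 ≈ 68.799
Max retention: S = 1000/(44100/641) − 10 = 2000/441 in (≈ 4.535 in)
Ia = 0.2·(2000/441) = 400/441 in ≈ 0.907 in
P − Ia = 4.470 − 0.907 = 157127/44100 ≈ 3.563 in (> 0, runoff occurs)
Q: (157127/44100)² ÷ (357127/44100) = 24688894129/15749300700 in (≈ 1.568 in)

Q = 24688894129/15749300700 in ≈ 1.568 in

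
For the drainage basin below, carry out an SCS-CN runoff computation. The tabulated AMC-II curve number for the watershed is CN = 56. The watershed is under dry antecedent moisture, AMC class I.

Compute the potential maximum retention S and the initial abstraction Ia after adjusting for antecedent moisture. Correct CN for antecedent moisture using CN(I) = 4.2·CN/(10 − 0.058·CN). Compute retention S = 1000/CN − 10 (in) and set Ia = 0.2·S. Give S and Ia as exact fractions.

Dry (AMC I): CN(I) = 4.2·56/(10 − 0.058·56) = (1176/5)/(844/125) = 7350/211 ≈ 34.834
Max retention: S = 1000/(7350/211) − 10 = 2750/147 in (≈ 18.707 in)
Ia = 0.2S: 0.2·18.707 = 3.741 in (exactly 550/147)

S = 2750/147 in ≈ 18.707 in; Ia = 550/147 in ≈ 3.741 in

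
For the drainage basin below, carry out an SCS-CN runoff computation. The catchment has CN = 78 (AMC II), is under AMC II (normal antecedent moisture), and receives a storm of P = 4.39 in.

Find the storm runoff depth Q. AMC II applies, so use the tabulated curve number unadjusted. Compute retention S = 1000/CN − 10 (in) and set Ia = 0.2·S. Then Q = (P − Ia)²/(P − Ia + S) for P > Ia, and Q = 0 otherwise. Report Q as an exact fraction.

CN(II) = 78; AMC II needs no correction.
Retention S: 1000/CN − 10 with CN=78.000 → S = 110/39 ≈ 2.821 in
Initial abstraction Ia = S/5 = (110/39)/5 = 22/39 ≈ 0.564 in
P − Ia = 4.390 − 0.564 = 14921/3900 ≈ 3.826 in (> 0, runoff occurs)
Runoff Q = (P−Ia)²/(P−Ia+S) = (3.826)²/(3.826+2.821) = 222636241/101091900 ≈ 2.202 in

Q = 222636241/101091900 in ≈ 2.202 in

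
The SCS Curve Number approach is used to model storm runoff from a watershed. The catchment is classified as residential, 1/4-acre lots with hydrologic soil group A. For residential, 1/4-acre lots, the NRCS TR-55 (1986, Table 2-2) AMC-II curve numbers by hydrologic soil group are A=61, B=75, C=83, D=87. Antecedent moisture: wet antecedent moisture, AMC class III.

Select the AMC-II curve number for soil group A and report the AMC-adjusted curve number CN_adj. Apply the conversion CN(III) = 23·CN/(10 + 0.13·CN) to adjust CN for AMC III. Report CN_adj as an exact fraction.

NRCS table: residential, 1/4-acre lots, soil group A → CN(II) = 61
Adjust CN=61 to AMC III: 23·61/(10 + 0.13·61) → 1403 ÷ (1793/100) = 140300/1793 ≈ 78.249

CN_adj = 140300/1793 ≈ 78.249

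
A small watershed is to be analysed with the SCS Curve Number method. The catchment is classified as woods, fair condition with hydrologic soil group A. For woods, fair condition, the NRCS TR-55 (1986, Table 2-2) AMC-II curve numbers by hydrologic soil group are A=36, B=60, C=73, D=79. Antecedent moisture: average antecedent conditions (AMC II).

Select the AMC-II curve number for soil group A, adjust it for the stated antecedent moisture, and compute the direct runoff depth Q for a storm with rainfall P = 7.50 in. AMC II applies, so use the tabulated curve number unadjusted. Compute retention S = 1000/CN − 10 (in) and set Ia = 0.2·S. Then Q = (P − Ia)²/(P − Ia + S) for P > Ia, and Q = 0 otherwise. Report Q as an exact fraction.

NRCS table: woods, fair condition, soil group A → CN(II) = 36
CN(II) = 36; AMC II needs no correction.
Max retention: S = 1000/36 − 10 = 160/9 in (≈ 17.778 in)
Initial abstraction Ia = S/5 = (160/9)/5 = 32/9 ≈ 3.556 in
P − Ia = 7.500 − 3.556 = 71/18 ≈ 3.944 in (> 0, runoff occurs)
Q: (71/18)² ÷ (391/18) = 5041/7038 in (≈ 0.716 in)

Q = 5041/7038 in ≈ 0.716 in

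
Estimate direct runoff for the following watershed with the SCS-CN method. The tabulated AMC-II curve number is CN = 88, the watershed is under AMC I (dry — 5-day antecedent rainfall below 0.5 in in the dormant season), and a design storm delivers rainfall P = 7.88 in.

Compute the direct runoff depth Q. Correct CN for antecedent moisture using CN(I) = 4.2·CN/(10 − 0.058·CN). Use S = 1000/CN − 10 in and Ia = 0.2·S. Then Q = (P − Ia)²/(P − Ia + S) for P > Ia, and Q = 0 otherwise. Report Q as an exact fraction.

CN(I) from CN(II)=88: (4.2·88)/(10 − 0.058·88) = 3850/51 ≈ 75.490
Max retention: S = 1000/(3850/51) − 10 = 250/77 in (≈ 3.247 in)
Ia = 0.2·(250/77) = 50/77 in ≈ 0.649 in
Excess rainfall: 7.880 − 0.649 = 7.231 in; P > Ia so Q > 0
Q = (13919/1925)²/((13919/1925) + 250/77) = (193738561/3705625)/(20169/1925) = 193738561/38825325 in ≈ 4.990 in

Q = 193738561/38825325 in ≈ 4.990 in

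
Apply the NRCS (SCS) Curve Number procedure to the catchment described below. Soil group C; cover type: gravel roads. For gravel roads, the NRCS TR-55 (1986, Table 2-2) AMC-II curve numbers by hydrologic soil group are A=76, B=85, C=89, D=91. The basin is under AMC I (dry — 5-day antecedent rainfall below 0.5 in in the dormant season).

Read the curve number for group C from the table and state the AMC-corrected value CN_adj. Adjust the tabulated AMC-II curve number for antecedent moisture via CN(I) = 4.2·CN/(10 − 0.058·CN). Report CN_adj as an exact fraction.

CN_adj = 186900/2419 ≈ 77.263

NRCS table: gravel roads, soil group C → CN(II) = 89
Adjust CN=89 to AMC I: 4.2·89/(10 − 0.058·89) → (1869/5) ÷ (2419/500) = 186900/2419 ≈ 77.263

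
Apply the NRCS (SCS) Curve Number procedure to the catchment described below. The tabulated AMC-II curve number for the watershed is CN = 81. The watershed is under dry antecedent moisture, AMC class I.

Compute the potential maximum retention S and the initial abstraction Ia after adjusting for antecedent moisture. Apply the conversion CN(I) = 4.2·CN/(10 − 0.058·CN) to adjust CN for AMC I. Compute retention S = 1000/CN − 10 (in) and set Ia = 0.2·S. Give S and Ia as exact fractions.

Dry (AMC I): CN(I) = 4.2·81/(10 − 0.058·81) = (1701/5)/(2651/500) = 170100/2651 ≈ 64.164
Max retention: S = 1000/(170100/2651) − 10 = 9500/1701 in (≈ 5.585 in)
Ia = 0.2·(9500/1701) = 1900/1701 in ≈ 1.117 in

S = 9500/1701 in ≈ 5.585 in; Ia = 1900/1701 in ≈ 1.117 in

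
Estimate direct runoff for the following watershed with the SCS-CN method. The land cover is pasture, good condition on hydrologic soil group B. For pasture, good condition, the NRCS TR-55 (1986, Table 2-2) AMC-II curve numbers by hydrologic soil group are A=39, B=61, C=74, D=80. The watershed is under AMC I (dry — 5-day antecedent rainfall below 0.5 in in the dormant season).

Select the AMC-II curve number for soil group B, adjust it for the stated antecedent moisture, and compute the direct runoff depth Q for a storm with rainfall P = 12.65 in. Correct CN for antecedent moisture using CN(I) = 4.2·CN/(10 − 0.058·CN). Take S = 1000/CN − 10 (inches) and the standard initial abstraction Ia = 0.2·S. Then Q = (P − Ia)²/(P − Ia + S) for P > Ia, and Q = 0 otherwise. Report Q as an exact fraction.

NRCS table: pasture, good condition, soil group B → CN(II) = 61
Adjust CN=61 to AMC I: 4.2·61/(10 − 0.058·61) → (1281/5) ÷ (3231/500) = 42700/1077 ≈ 39.647
Retention S: 1000/CN − 10 with CN=39.647 → S = 6500/427 ≈ 15.222 in
Ia = 0.2S: 0.2·15.222 = 3.044 in (exactly 1300/427)
Excess rainfall: 12.650 − 3.044 = 9.606 in; P > Ia so Q > 0
Q = (82031/8540)²/((82031/8540) + 6500/427) = (6729084961/72931600)/(212031/8540) = 6729084961/1810744740 in ≈ 3.716 in

Q = 6729084961/1810744740 in ≈ 3.716 in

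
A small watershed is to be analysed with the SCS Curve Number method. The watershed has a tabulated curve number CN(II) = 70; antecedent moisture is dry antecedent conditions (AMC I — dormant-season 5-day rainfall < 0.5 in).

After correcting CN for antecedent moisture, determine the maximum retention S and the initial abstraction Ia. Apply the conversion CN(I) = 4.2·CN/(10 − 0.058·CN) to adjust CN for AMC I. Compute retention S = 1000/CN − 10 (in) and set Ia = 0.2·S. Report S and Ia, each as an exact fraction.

Dry (AMC I): CN(I) = 4.2·70/(10 − 0.058·70) = 294/(297/50) = 4900/99 ≈ 49.495
Max retention: S = 1000/(4900/99) − 10 = 500/49 in (≈ 10.204 in)
Initial abstraction Ia = S/5 = (500/49)/5 = 100/49 ≈ 2.041 in

S = 500/49 in ≈ 10.204 in; Ia = 100/49 in ≈ 2.041 in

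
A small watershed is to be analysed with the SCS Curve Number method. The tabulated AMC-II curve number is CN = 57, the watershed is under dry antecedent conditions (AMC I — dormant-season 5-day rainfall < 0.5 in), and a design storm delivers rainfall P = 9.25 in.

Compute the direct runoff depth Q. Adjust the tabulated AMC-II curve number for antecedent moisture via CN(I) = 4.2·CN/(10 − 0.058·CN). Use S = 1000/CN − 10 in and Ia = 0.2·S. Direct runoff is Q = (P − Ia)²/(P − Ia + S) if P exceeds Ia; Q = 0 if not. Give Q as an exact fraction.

Q = 733813921/541470132 in ≈ 1.355 in

Adjust CN=57 to AMC I: 4.2·57/(10 − 0.058·57) → (1197/5) ÷ (3347/500) = 119700/3347 ≈ 35.763
Max retention: S = 1000/(119700/3347) − 10 = 21500/1197 in (≈ 17.962 in)
Initial abstraction Ia = S/5 = (21500/1197)/5 = 4300/1197 ≈ 3.592 in
P − Ia = 9.250 − 3.592 = 27089/4788 ≈ 5.658 in (> 0, runoff occurs)
Q = (27089/4788)²/((27089/4788) + 21500/1197) = (733813921/22924944)/(113089/4788) = 733813921/541470132 in ≈ 1.355 in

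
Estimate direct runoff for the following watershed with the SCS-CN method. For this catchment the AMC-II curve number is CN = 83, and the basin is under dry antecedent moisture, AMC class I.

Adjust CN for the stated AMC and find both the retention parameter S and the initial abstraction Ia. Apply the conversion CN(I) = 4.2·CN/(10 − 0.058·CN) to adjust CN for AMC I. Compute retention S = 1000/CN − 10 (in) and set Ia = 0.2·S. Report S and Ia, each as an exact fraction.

CN(I) from CN(II)=83: (4.2·83)/(10 − 0.058·83) = 174300/2593 ≈ 67.219
S = 1000/(174300/2593) − 10 = 8500/1743 in ≈ 4.877 in
Ia = 0.2·(8500/1743) = 1700/1743 in ≈ 0.975 in

S = 8500/1743 in ≈ 4.877 in; Ia = 1700/1743 in ≈ 0.975 in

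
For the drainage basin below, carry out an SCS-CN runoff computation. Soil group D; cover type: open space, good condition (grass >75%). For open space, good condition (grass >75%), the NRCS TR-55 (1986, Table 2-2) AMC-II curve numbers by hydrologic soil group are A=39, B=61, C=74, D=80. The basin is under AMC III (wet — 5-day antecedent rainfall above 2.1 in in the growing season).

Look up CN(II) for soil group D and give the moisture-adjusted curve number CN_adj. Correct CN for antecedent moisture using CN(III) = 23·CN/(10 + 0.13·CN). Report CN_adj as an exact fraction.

CN_adj = 4600/51 ≈ 90.196

NRCS table: open space, good condition (grass >75%), soil group D → CN(II) = 80
Adjust CN=80 to AMC III: 23·80/(10 + 0.13·80) → 1840 ÷ (102/5) = 4600/51 ≈ 90.196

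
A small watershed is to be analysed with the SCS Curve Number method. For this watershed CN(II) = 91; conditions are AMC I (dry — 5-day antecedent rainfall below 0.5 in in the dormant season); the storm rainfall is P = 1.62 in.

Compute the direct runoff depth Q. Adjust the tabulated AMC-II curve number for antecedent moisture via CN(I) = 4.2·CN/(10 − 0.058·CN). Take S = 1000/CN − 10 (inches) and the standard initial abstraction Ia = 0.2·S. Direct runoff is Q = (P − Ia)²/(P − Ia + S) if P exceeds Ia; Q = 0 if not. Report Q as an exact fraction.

Q = 446446803/1184788150 in ≈ 0.377 in

Adjust CN=91 to AMC I: 4.2·91/(10 − 0.058·91) → (1911/5) ÷ (2361/500) = 63700/787 ≈ 80.940
S = 1000/(63700/787) − 10 = 1500/637 in ≈ 2.355 in
Ia = 0.2S: 0.2·2.355 = 0.471 in (exactly 300/637)
P − Ia = 1.620 − 0.471 = 36597/31850 ≈ 1.149 in (> 0, runoff occurs)
Runoff Q = (P−Ia)²/(P−Ia+S) = (1.149)²/(1.149+2.355) = 446446803/1184788150 ≈ 0.377 in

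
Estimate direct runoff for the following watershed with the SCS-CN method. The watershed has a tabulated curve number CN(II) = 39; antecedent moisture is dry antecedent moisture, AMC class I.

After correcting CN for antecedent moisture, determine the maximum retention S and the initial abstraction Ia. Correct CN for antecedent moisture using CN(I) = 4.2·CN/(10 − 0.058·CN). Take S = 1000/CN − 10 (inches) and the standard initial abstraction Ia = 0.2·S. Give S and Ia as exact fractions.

S = 30500/819 in ≈ 37.241 in; Ia = 6100/819 in ≈ 7.448 in

CN(I) from CN(II)=39: (4.2·39)/(10 − 0.058·39) = 81900/3869 ≈ 21.168
Max retention: S = 1000/(81900/3869) − 10 = 30500/819 in (≈ 37.241 in)
Ia = 0.2S: 0.2·37.241 = 7.448 in (exactly 6100/819)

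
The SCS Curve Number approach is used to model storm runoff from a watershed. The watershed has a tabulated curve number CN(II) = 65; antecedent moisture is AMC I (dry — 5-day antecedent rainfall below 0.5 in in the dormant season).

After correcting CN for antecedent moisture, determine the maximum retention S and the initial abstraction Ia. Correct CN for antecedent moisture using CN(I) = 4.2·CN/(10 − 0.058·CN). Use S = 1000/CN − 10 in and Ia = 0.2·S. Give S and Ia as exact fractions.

Dry (AMC I): CN(I) = 4.2·65/(10 − 0.058·65) = 273/(623/100) = 3900/89 ≈ 43.820
Max retention: S = 1000/(3900/89) − 10 = 500/39 in (≈ 12.821 in)
Ia = 0.2S: 0.2·12.821 = 2.564 in (exactly 100/39)

S = 500/39 in ≈ 12.821 in; Ia = 100/39 in ≈ 2.564 in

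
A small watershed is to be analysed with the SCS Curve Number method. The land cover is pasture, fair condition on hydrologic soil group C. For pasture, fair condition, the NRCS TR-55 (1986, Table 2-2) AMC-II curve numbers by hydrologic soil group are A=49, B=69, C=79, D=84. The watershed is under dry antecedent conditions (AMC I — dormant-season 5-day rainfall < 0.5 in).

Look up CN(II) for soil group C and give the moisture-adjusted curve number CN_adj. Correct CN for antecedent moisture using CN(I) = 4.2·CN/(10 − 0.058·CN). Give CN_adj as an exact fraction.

CN_adj = 7900/129 ≈ 61.240

NRCS table: pasture, fair condition, soil group C → CN(II) = 79
CN(I) from CN(II)=79: (4.2·79)/(10 − 0.058·79) = 7900/129 ≈ 61.240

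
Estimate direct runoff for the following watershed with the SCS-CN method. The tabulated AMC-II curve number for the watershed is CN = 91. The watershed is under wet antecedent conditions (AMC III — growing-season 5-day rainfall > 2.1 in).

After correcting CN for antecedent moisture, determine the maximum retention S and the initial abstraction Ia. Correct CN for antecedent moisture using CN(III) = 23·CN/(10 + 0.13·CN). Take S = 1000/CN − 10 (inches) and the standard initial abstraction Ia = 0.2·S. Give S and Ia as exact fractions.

S = 900/2093 in ≈ 0.430 in; Ia = 180/2093 in ≈ 0.086 in

CN(III) from CN(II)=91: (23·91)/(10 + 0.13·91) = 209300/2183 ≈ 95.877
Max retention: S = 1000/(209300/2183) − 10 = 900/2093 in (≈ 0.430 in)
Ia = 0.2·(900/2093) = 180/2093 in ≈ 0.086 in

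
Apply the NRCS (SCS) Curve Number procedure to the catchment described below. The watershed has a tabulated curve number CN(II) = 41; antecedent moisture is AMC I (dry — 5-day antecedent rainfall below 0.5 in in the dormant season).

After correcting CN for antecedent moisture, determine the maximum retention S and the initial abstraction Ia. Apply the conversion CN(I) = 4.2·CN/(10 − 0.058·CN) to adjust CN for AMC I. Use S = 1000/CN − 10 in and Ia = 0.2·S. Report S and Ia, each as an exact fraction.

S = 29500/861 in ≈ 34.262 in; Ia = 5900/861 in ≈ 6.852 in

Adjust CN=41 to AMC I: 4.2·41/(10 − 0.058·41) → (861/5) ÷ (3811/500) = 86100/3811 ≈ 22.592
S = 1000/(86100/3811) − 10 = 29500/861 in ≈ 34.262 in
Initial abstraction Ia = S/5 = (29500/861)/5 = 5900/861 ≈ 6.852 in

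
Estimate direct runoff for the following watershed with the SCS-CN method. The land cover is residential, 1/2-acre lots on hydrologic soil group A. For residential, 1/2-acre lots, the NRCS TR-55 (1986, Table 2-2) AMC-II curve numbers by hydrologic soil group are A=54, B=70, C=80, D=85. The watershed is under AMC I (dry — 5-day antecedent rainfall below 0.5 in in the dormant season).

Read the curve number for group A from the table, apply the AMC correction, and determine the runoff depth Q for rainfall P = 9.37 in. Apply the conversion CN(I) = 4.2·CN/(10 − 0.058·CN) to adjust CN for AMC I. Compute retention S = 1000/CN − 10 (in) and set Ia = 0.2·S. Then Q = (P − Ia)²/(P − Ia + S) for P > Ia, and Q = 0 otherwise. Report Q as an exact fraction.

NRCS table: residential, 1/2-acre lots, soil group A → CN(II) = 54
Dry (AMC I): CN(I) = 4.2·54/(10 − 0.058·54) = (1134/5)/(1717/250) = 56700/1717 ≈ 33.023
Retention S: 1000/CN − 10 with CN=33.023 → S = 11500/567 ≈ 20.282 in
Ia = 0.2S: 0.2·20.282 = 4.056 in (exactly 2300/567)
P − Ia = 9.370 − 4.056 = 301279/56700 ≈ 5.314 in (> 0, runoff occurs)
Q: (301279/56700)² ÷ (1451279/56700) = 90769035841/82287519300 in (≈ 1.103 in)

Q = 90769035841/82287519300 in ≈ 1.103 in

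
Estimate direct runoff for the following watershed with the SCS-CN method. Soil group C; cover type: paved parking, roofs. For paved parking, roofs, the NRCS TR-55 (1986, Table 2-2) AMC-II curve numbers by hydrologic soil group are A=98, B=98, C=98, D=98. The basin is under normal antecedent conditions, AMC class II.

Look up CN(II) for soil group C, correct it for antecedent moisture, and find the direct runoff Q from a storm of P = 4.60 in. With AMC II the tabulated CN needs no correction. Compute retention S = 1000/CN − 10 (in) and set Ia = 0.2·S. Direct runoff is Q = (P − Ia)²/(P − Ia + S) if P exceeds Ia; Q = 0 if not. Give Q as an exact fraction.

NRCS table: paved parking, roofs, soil group C → CN(II) = 98
CN(II) = 98; AMC II needs no correction.
Retention S: 1000/CN − 10 with CN=98.000 → S = 10/49 ≈ 0.204 in
Ia = 0.2S: 0.2·0.204 = 0.041 in (exactly 2/49)
P − Ia = 4.600 − 0.041 = 1117/245 ≈ 4.559 in (> 0, runoff occurs)
Q = (1117/245)²/((1117/245) + 10/49) = (1247689/60025)/(1167/245) = 1247689/285915 in ≈ 4.364 in

Q = 1247689/285915 in ≈ 4.364 in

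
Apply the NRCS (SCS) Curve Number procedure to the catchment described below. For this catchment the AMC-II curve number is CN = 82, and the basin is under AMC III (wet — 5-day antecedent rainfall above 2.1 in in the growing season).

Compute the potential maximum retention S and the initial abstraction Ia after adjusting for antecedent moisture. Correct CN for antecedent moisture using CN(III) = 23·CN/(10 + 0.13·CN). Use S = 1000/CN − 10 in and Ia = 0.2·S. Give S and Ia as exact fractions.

CN(III) from CN(II)=82: (23·82)/(10 + 0.13·82) = 94300/1033 ≈ 91.288
Max retention: S = 1000/(94300/1033) − 10 = 900/943 in (≈ 0.954 in)
Initial abstraction Ia = S/5 = (900/943)/5 = 180/943 ≈ 0.191 in

S = 900/943 in ≈ 0.954 in; Ia = 180/943 in ≈ 0.191 in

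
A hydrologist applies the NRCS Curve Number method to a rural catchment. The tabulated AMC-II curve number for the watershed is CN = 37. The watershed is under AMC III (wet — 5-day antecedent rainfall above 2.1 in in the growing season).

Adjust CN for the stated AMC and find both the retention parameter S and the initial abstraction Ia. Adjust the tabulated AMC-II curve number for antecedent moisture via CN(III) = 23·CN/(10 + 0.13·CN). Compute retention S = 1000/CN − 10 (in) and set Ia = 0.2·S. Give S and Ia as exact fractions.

CN(III) from CN(II)=37: (23·37)/(10 + 0.13·37) = 85100/1481 ≈ 57.461
S = 1000/(85100/1481) − 10 = 6300/851 in ≈ 7.403 in
Initial abstraction Ia = S/5 = (6300/851)/5 = 1260/851 ≈ 1.481 in

S = 6300/851 in ≈ 7.403 in; Ia = 1260/851 in ≈ 1.481 in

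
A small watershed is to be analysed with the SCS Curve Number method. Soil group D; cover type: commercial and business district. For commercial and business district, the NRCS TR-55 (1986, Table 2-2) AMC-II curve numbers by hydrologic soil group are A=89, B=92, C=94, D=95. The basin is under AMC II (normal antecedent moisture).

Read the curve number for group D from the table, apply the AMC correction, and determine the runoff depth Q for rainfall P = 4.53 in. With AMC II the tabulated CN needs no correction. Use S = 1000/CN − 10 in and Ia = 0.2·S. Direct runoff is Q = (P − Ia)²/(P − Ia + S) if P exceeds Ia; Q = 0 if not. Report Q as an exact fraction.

NRCS table: commercial and business district, soil group D → CN(II) = 95
AMC II — tabulated CN = 95 applies directly.
S = 1000/95 − 10 = 10/19 in ≈ 0.526 in
Ia = 0.2·(10/19) = 2/19 in ≈ 0.105 in
Excess rainfall: 4.530 − 0.105 = 4.425 in; P > Ia so Q > 0
Q = (8407/1900)²/((8407/1900) + 10/19) = (70677649/3610000)/(9407/1900) = 70677649/17873300 in ≈ 3.954 in

Q = 70677649/17873300 in ≈ 3.954 in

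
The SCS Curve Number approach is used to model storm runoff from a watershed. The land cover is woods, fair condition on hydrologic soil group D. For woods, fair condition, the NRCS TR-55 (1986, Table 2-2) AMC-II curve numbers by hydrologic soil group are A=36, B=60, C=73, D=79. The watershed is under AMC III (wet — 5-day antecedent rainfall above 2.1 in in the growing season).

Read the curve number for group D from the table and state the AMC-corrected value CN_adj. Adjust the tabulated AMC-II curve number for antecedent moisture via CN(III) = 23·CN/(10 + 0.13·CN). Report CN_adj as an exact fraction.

NRCS table: woods, fair condition, soil group D → CN(II) = 79
CN(III) from CN(II)=79: (23·79)/(10 + 0.13·79) = 181700/2027 ≈ 89.640

CN_adj = 181700/2027 ≈ 89.640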